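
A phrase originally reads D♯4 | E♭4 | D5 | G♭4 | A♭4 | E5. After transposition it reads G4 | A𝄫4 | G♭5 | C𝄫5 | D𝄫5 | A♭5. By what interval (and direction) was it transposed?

From D#4 to G4 is 4 letter names — a fourth of some quality.
D#4 to G4 is 4 semitones, which makes it a diminished fourth; the second version is higher, so the direction is up.
Checking another pair — E5 → Ab5 — gives the same interval.

up a diminished fourth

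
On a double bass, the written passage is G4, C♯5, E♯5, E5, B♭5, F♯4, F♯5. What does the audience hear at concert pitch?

G3 C#4 E#4 E4 Bb4 F#3 F#4

The double bass sounds a perfect octave below written, so transpose each written note down a perfect octave.
G4 becomes G3
C#5 becomes C#4
E#5 becomes E#4
E5 becomes E4
Bb5 becomes Bb4
F#4 becomes F#3
F#5 becomes F#4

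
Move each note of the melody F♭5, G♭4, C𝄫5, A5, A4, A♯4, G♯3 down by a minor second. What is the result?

Eb5 F4 Bbb4 G#5 G#4 G##4 F##3

Fb5 down a minor second is Eb5.
Gb4 down a minor second is F4.
A minor second down from Cbb5 gives Bbb4.
A5 down a minor second is G#5.
A4: a second down reaches G, and 1 semitone makes it G#4.
A#4: a second down reaches G, and 1 semitone makes it G##4.
A minor second down from G#3 gives F##3.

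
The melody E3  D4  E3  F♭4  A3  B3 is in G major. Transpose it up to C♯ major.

From G up to C♯ is an augmented fourth; apply that to each pitch.
E3 -> A#3
D4 -> G#4
E3 -> A#3
Fb4 -> Bb4
A3 -> D#4
B3 -> E#4

A#3 G#4 A#3 Bb4 D#4 E#4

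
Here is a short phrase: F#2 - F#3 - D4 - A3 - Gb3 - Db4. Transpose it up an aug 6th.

D##3 D##4 B#4 F##4 E4 B4

F#2 to D##3
F#3 to D##4
D4 to B#4
A3 to F##4
Gb3 to E4
Db4 to B4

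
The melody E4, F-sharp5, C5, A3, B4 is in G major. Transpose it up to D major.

From G up to D is a perfect fifth; apply that to each pitch.
E4 to B4
F#5 to C#6
C5 to G5
A3 to E4
B4 to F#5

B4 C#6 G5 E4 F#5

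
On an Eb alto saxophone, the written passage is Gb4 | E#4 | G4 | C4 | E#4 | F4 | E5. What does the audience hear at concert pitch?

Bbb3 G#3 Bb3 Eb3 G#3 Ab3 G4

The Eb alto saxophone sounds a major sixth below written, so transpose each written note down a major sixth.
Gb4 to Bbb3
E#4 to G#3
G4 to Bb3
C4 to Eb3
E#4 to G#3
F4 to Ab3
E5 to G4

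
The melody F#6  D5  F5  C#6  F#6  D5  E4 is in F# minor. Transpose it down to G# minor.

F# minor to G# minor down is a minor seventh, so every note moves down by that interval.
F#6 gives G#5
D5 gives E4
F5 gives G4
C#6 gives D#5
F#6 gives G#5
D5 gives E4
E4 gives F#3

G#5 E4 G4 D#5 G#5 E4 F#3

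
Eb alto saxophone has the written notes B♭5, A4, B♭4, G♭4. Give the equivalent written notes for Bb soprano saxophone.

Eb5 D4 Eb4 Cb4

First find concert pitch: the Eb alto saxophone sounds a major sixth below written, so B♭5 A4 B♭4 G♭4 sounds Db5 C4 Db4 Bbb3.
Then write for Bb soprano saxophone: it sounds a major second below written, so the part must be a major second above concert.
Db5 → Eb5
C4 → D4
Db4 → Eb4
Bbb3 → Cb4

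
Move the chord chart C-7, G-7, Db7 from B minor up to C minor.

B minor up to C minor is a minor second; each chord root moves by that interval while the quality stays the same.
C-7: root C up a minor second → Db, giving Db-7.
G-7: root G up a minor second → Ab, giving Ab-7.
Db7: root Db up a minor second → Ebb, giving Ebb7.

Db-7 Ab-7 Ebb7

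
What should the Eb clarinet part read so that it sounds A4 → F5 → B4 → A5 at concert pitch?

F#4 D5 G#4 F#5

The Eb clarinet sounds a minor third above written, so the written part must be a minor third below concert — transpose each note down.
A4 -> F#4
F5 -> D5
B4 -> G#4
A5 -> F#5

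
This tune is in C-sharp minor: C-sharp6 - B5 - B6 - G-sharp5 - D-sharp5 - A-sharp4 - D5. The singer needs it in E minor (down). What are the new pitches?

From C-sharp down to E is a major sixth; apply that to each pitch.
C#6 gives E5
B5 gives D5
B6 gives D6
G#5 gives B4
D#5 gives F#4
A#4 gives C#4
D5 gives F4

E5 D5 D6 B4 F#4 C#4 F4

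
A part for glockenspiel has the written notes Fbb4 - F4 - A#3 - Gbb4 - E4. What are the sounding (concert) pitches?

Fbb6 F6 A#5 Gbb6 E6

Written C4 on the glockenspiel sounds as C6, a perfect fifteenth higher; apply that shift to every note.
Fbb4 -> Fbb6
F4 -> F6
A#3 -> A#5
Gbb4 -> Gbb6
E4 -> E6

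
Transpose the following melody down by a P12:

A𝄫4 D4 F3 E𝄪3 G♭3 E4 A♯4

Dbb3 G2 Bb1 A##1 Cb2 A2 D#3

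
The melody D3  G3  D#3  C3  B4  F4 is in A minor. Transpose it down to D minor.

From A down to D is a perfect fifth; apply that to each pitch.
D3 to G2
G3 to C3
D#3 to G#2
C3 to F2
B4 to E4
F4 to Bb3

G2 C3 G#2 F2 E4 Bb3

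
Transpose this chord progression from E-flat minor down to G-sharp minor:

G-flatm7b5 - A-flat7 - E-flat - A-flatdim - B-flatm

Bm7b5 C#7 G# C#dim D#m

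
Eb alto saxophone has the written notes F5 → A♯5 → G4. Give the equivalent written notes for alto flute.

First find concert pitch: the Eb alto saxophone sounds a major sixth below written, so F5 A♯5 G4 sounds Ab4 C#5 Bb3.
Then write for alto flute: it sounds a perfect fourth below written, so the part must be a perfect fourth above concert.
Ab4 → Db5
C#5 → F#5
Bb3 → Eb4

Db5 F#5 Eb4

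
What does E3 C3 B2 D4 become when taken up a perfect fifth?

B3 G3 F#3 A4

A perfect fifth up from E3 gives B3.
C3 up a perfect fifth is G3.
A perfect fifth up from B2 gives F#3.
D4 up a perfect fifth is A4.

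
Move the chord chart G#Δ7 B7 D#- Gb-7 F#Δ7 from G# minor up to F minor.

FΔ7 Ab7 C- Fbb-7 EbΔ7

G# minor up to F minor is a diminished seventh; each chord root moves by that interval while the quality stays the same.
G#Δ7: root G# up a diminished seventh → F, giving FΔ7.
B7: root B up a diminished seventh → Ab, giving Ab7.
D#-: root D# up a diminished seventh → C, giving C-.
Gb-7: root Gb up a diminished seventh → Fbb, giving Fbb-7.
F#Δ7: root F# up a diminished seventh → Eb, giving EbΔ7.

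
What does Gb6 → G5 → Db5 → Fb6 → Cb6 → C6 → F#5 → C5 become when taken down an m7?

Ab5 A4 Eb4 Gb5 Db5 D5 G#4 D4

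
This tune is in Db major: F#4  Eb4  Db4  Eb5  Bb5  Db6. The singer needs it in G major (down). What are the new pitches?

From Db down to G is a diminished fifth; apply that to each pitch.
F#4 to B#3
Eb4 to A3
Db4 to G3
Eb5 to A4
Bb5 to E5
Db6 to G5

B#3 A3 G3 A4 E5 G5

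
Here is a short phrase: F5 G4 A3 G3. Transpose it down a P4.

C5 D4 E3 D3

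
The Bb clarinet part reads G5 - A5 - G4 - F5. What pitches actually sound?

Written C4 on the Bb clarinet sounds as Bb3, a major second lower; apply that shift to every note.
G5 -> F5
A5 -> G5
G4 -> F4
F5 -> Eb5

F5 G5 F4 Eb5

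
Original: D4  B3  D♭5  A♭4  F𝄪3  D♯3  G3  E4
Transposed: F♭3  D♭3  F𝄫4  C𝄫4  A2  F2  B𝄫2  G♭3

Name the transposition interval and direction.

Take the first pair: D4 → Fb3. D to F spans 6 letter names, so the interval is some kind of sixth.
Fb3 to D4 is 10 semitones, which makes it an augmented sixth; the second version is lower, so the direction is down.
Checking another pair — E4 → Gb3 — gives the same interval.

down an augmented sixth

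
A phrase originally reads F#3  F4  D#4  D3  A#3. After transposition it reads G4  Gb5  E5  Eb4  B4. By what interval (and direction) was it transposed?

From F#3 to G4 is 9 letter names — a ninth of some quality.
F#3 to G4 is 13 semitones, which makes it a minor ninth; the second version is higher, so the direction is up.
Checking another pair — A#3 → B4 — gives the same interval.

up a minor ninth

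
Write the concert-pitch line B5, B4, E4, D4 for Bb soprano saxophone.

C#6 C#5 F#4 E4

The Bb soprano saxophone sounds a major second below written, so the written part must be a major second above concert — transpose each note up.
B5 becomes C#6
B4 becomes C#5
E4 becomes F#4
D4 becomes E4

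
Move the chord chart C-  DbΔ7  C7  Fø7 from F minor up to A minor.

E- FΔ7 E7 Aø7

F minor up to A minor is a major third; each chord root moves by that interval while the quality stays the same.
C-: root C up a major third → E, giving E-.
DbΔ7: root Db up a major third → F, giving FΔ7.
C7: root C up a major third → E, giving E7.
Fø7: root F up a major third → A, giving Aø7.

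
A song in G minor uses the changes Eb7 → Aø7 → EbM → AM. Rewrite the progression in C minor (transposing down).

G minor down to C minor is a perfect fifth; each chord root moves by that interval while the quality stays the same.
Eb7: root Eb down a perfect fifth → Ab, giving Ab7.
Aø7: root A down a perfect fifth → D, giving Dø7.
EbM: root Eb down a perfect fifth → Ab, giving AbM.
AM: root A down a perfect fifth → D, giving DM.

Ab7 Dø7 AbM DM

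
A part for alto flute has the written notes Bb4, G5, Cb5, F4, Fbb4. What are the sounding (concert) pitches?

The alto flute sounds a perfect fourth below written, so transpose each written note down a perfect fourth.
Bb4 gives F4
G5 gives D5
Cb5 gives Gb4
F4 gives C4
Fbb4 gives Cbb4

F4 D5 Gb4 C4 Cbb4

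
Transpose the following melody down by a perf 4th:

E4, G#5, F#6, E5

B3 D#5 C#6 B4

E4 -> B3
G#5 -> D#5
F#6 -> C#6
E5 -> B4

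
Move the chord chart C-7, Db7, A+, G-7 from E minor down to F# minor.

E minor down to F# minor is a minor seventh; each chord root moves by that interval while the quality stays the same.
C-7: root C down a minor seventh → D, giving D-7.
Db7: root Db down a minor seventh → Eb, giving Eb7.
A+: root A down a minor seventh → B, giving B+.
G-7: root G down a minor seventh → A, giving A-7.

D-7 Eb7 B+ A-7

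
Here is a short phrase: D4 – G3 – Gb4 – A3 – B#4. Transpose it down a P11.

D4 becomes A2
G3 becomes D2
Gb4 becomes Db3
A3 becomes E2
B#4 becomes F##3

A2 D2 Db3 E2 F##3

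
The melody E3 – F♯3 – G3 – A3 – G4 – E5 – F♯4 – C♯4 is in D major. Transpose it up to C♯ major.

D#4 E#4 F#4 G#4 F#5 D#6 E#5 B#4

From D up to C♯ is a major seventh; apply that to each pitch.
E3 to D#4
F#3 to E#4
G3 to F#4
A3 to G#4
G4 to F#5
E5 to D#6
F#4 to E#5
C#4 to B#4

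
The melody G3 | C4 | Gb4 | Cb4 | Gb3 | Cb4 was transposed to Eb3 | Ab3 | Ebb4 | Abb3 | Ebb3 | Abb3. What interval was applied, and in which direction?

down a major third

From G3 to Eb3 is 3 letter names — a third of some quality.
Eb3 to G3 is 4 semitones, which makes it a major third; the second version is lower, so the direction is down.
Checking another pair — Cb4 → Abb3 — gives the same interval.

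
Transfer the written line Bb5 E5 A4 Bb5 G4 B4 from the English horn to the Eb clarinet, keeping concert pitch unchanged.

C5 F#4 B3 C5 A3 C#4

First find concert pitch: the English horn sounds a perfect fifth below written, so Bb5 E5 A4 Bb5 G4 B4 sounds Eb5 A4 D4 Eb5 C4 E4.
Then write for Eb clarinet: it sounds a minor third above written, so the part must be a minor third below concert.
Eb5 → C5
A4 → F#4
D4 → B3
Eb5 → C5
C4 → A3
E4 → C#4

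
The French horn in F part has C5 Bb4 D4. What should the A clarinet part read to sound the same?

First find concert pitch: the French horn in F sounds a perfect fifth below written, so C5 Bb4 D4 sounds F4 Eb4 G3.
Then write for A clarinet: it sounds a minor third below written, so the part must be a minor third above concert.
F4 → Ab4
Eb4 → Gb4
G3 → Bb3

Ab4 Gb4 Bb3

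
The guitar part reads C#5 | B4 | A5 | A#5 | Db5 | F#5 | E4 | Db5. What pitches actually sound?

C#4 B3 A4 A#4 Db4 F#4 E3 Db4

Written C4 on the guitar sounds as C3, a perfect octave lower; apply that shift to every note.
C#5 → C#4
B4 → B3
A5 → A4
A#5 → A#4
Db5 → Db4
F#5 → F#4
E4 → E3
Db5 → Db4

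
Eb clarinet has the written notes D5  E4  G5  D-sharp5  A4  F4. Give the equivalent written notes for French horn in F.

First find concert pitch: the Eb clarinet sounds a minor third above written, so D5 E4 G5 D-sharp5 A4 F4 sounds F5 G4 Bb5 F#5 C5 Ab4.
Then write for French horn in F: it sounds a perfect fifth below written, so the part must be a perfect fifth above concert.
F5 → C6
G4 → D5
Bb5 → F6
F#5 → C#6
C5 → G5
Ab4 → Eb5

C6 D5 F6 C#6 G5 Eb5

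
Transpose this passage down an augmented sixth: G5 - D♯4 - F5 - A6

Bbb4 F3 Abb4 Cb6

G5 -> Bbb4
D#4 -> F3
F5 -> Abb4
A6 -> Cb6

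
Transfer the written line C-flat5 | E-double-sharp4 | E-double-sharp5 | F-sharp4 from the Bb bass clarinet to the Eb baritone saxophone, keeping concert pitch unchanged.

Gb5 B##4 B##5 C#5

First find concert pitch: the Bb bass clarinet sounds a major ninth below written, so C-flat5 E-double-sharp4 E-double-sharp5 F-sharp4 sounds Bbb3 D##3 D##4 E3.
Then write for Eb baritone saxophone: it sounds a major thirteenth below written, so the part must be a major thirteenth above concert.
Bbb3 → Gb5
D##3 → B##4
D##4 → B##5
E3 → C#5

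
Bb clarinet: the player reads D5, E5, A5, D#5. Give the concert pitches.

Written C4 on the Bb clarinet sounds as Bb3, a major second lower; apply that shift to every note.
D5 becomes C5
E5 becomes D5
A5 becomes G5
D#5 becomes C#5

C5 D5 G5 C#5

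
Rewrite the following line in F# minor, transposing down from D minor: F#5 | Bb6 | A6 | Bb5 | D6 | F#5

From D down to F# is a minor sixth; apply that to each pitch.
F#5 gives A#4
Bb6 gives D6
A6 gives C#6
Bb5 gives D5
D6 gives F#5
F#5 gives A#4

A#4 D6 C#6 D5 F#5 A#4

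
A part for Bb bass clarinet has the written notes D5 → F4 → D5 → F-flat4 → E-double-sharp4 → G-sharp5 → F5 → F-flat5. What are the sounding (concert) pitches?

C4 Eb3 C4 Ebb3 D##3 F#4 Eb4 Ebb4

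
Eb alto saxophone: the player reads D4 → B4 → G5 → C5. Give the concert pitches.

F3 D4 Bb4 Eb4

The Eb alto saxophone sounds a major sixth below written, so transpose each written note down a major sixth.
D4 gives F3
B4 gives D4
G5 gives Bb4
C5 gives Eb4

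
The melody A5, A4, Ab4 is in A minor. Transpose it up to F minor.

F6 F5 Fb5

From A up to F is a minor sixth; apply that to each pitch.
A5 -> F6
A4 -> F5
Ab4 -> Fb5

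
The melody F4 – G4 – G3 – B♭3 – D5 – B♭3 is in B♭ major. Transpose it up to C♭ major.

B♭ major to C♭ major up is a minor second, so every note moves up by that interval.
F4 to Gb4
G4 to Ab4
G3 to Ab3
Bb3 to Cb4
D5 to Eb5
Bb3 to Cb4

Gb4 Ab4 Ab3 Cb4 Eb5 Cb4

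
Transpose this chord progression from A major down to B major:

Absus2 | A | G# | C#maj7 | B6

Bbsus2 B A# D#maj7 C#6

A major down to B major is a minor seventh; each chord root moves by that interval while the quality stays the same.
Absus2: root Ab down a minor seventh → Bb, giving Bbsus2.
A: root A down a minor seventh → B, giving B.
G#: root G# down a minor seventh → A#, giving A#.
C#maj7: root C# down a minor seventh → D#, giving D#maj7.
B6: root B down a minor seventh → C#, giving C#6.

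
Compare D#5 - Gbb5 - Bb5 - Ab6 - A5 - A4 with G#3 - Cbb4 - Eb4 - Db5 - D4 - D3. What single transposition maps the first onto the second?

down a perfect twelfth

Take the first pair: D#5 → G#3. D to G spans 12 letter names, so the interval is some kind of twelfth.
G#3 to D#5 is 19 semitones, which makes it a perfect twelfth; the second version is lower, so the direction is down.
Checking another pair — A4 → D3 — gives the same interval.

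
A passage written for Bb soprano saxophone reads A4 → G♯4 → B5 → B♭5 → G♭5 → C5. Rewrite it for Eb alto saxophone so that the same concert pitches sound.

E5 D#5 F#6 F6 Db6 G5

First find concert pitch: the Bb soprano saxophone sounds a major second below written, so A4 G♯4 B5 B♭5 G♭5 C5 sounds G4 F#4 A5 Ab5 Fb5 Bb4.
Then write for Eb alto saxophone: it sounds a major sixth below written, so the part must be a major sixth above concert.
G4 → E5
F#4 → D#5
A5 → F#6
Ab5 → F6
Fb5 → Db6
Bb4 → G5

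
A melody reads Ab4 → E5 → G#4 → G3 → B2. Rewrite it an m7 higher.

Gb5 D6 F#5 F4 A3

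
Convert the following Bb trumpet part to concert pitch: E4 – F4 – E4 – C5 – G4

The Bb trumpet sounds a major second below written, so transpose each written note down a major second.
E4 -> D4
F4 -> Eb4
E4 -> D4
C5 -> Bb4
G4 -> F4

D4 Eb4 D4 Bb4 F4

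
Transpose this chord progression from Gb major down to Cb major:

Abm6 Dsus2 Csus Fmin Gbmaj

Gb major down to Cb major is a perfect fifth; each chord root moves by that interval while the quality stays the same.
Abm6: root Ab down a perfect fifth → Db, giving Dbm6.
Dsus2: root D down a perfect fifth → G, giving Gsus2.
Csus: root C down a perfect fifth → F, giving Fsus.
Fmin: root F down a perfect fifth → Bb, giving Bbmin.
Gbmaj: root Gb down a perfect fifth → Cb, giving Cbmaj.

Dbm6 Gsus2 Fsus Bbmin Cbmaj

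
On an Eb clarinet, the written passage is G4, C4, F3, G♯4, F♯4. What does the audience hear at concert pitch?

Bb4 Eb4 Ab3 B4 A4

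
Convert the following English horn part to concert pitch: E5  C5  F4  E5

A4 F4 Bb3 A4

The English horn sounds a perfect fifth below written, so transpose each written note down a perfect fifth.
E5 → A4
C5 → F4
F4 → Bb3
E5 → A4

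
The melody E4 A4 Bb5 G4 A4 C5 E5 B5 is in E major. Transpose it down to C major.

E major to C major down is a major third, so every note moves down by that interval.
E4 to C4
A4 to F4
Bb5 to Gb5
G4 to Eb4
A4 to F4
C5 to Ab4
E5 to C5
B5 to G5

C4 F4 Gb5 Eb4 F4 Ab4 C5 G5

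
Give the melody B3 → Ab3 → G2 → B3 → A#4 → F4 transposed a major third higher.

D#4 C4 B2 D#4 C##5 A4

B3 up a major third is D#4.
Ab3 up a major third is C4.
G2 up a major third is B2.
B3 up a major third is D#4.
A major third up from A#4 gives C##5.
A major third up from F4 gives A4.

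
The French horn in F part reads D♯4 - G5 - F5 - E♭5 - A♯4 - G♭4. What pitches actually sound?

G#3 C5 Bb4 Ab4 D#4 Cb4

Written C4 on the French horn in F sounds as F3, a perfect fifth lower; apply that shift to every note.
D#4 to G#3
G5 to C5
F5 to Bb4
Eb5 to Ab4
A#4 to D#4
Gb4 to Cb4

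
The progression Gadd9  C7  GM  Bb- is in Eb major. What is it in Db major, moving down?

Fadd9 Bb7 FM Ab-

Eb major down to Db major is a major second; each chord root moves by that interval while the quality stays the same.
Gadd9: root G down a major second → F, giving Fadd9.
C7: root C down a major second → Bb, giving Bb7.
GM: root G down a major second → F, giving FM.
Bb-: root Bb down a major second → Ab, giving Ab-.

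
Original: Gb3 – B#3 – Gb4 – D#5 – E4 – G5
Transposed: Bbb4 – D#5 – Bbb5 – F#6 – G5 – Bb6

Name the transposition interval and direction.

From Gb3 to Bbb4 is 10 letter names — a tenth of some quality.
Gb3 to Bbb4 is 15 semitones, which makes it a minor tenth; the second version is higher, so the direction is up.
Checking another pair — G5 → Bb6 — gives the same interval.

up a minor tenth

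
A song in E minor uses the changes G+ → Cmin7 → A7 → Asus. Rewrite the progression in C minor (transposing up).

Eb+ Abmin7 F7 Fsus

E minor up to C minor is a minor sixth; each chord root moves by that interval while the quality stays the same.
G+: root G up a minor sixth → Eb, giving Eb+.
Cmin7: root C up a minor sixth → Ab, giving Abmin7.
A7: root A up a minor sixth → F, giving F7.
Asus: root A up a minor sixth → F, giving Fsus.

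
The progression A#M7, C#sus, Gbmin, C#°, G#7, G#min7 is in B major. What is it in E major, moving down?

D#M7 F#sus Cbmin F#° C#7 C#min7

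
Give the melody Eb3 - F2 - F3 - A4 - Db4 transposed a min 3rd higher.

Gb3 Ab2 Ab3 C5 Fb4

Eb3: a third up reaches G, and 3 semitones makes it Gb3.
F2 up a minor third is Ab2.
F3: a third up reaches A, and 3 semitones makes it Ab3.
A4 up a minor third is C5.
Db4 up a minor third is Fb4.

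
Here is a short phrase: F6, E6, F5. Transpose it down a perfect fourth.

F6 → C6
E6 → B5
F5 → C5

C6 B5 C5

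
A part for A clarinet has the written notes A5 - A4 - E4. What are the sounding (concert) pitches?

F#5 F#4 C#4

Written C4 on the A clarinet sounds as A3, a minor third lower; apply that shift to every note.
A5 -> F#5
A4 -> F#4
E4 -> C#4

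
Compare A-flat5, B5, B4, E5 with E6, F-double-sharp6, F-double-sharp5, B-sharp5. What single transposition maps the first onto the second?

Take the first pair: Ab5 → E6. A to E spans 5 letter names, so the interval is some kind of fifth.
Ab5 to E6 is 8 semitones, which makes it an augmented fifth; the second version is higher, so the direction is up.
Checking another pair — E5 → B#5 — gives the same interval.

up an augmented fifth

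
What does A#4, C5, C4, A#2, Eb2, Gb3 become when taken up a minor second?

A#4: a second up reaches B, and 1 semitone makes it B4.
C5 up a minor second is Db5.
C4: a second up reaches D, and 1 semitone makes it Db4.
A#2 up a minor second is B2.
A minor second up from Eb2 gives Fb2.
A minor second up from Gb3 gives Abb3.

B4 Db5 Db4 B2 Fb2 Abb3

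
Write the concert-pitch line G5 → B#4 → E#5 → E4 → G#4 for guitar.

G6 B#5 E#6 E5 G#5

The guitar sounds a perfect octave below written, so the written part must be a perfect octave above concert — transpose each note up.
G5 -> G6
B#4 -> B#5
E#5 -> E#6
E4 -> E5
G#4 -> G#5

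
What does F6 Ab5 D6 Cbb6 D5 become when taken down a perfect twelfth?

F6 to Bb4
Ab5 to Db4
D6 to G4
Cbb6 to Fbb4
D5 to G3

Bb4 Db4 G4 Fbb4 G3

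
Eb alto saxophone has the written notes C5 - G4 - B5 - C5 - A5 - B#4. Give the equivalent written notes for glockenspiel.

Eb2 Bb1 D3 Eb2 C3 D#2

First find concert pitch: the Eb alto saxophone sounds a major sixth below written, so C5 G4 B5 C5 A5 B#4 sounds Eb4 Bb3 D5 Eb4 C5 D#4.
Then write for glockenspiel: it sounds a perfect fifteenth above written, so the part must be a perfect fifteenth below concert.
Eb4 → Eb2
Bb3 → Bb1
D5 → D3
Eb4 → Eb2
C5 → C3
D#4 → D#2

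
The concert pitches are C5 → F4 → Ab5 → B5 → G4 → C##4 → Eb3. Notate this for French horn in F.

G5 C5 Eb6 F#6 D5 G##4 Bb3

The French horn in F sounds a perfect fifth below written, so the written part must be a perfect fifth above concert — transpose each note up.
C5 gives G5
F4 gives C5
Ab5 gives Eb6
B5 gives F#6
G4 gives D5
C##4 gives G##4
Eb3 gives Bb3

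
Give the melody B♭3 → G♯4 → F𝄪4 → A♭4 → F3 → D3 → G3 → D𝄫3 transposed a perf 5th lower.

Bb3 -> Eb3
G#4 -> C#4
F##4 -> B#3
Ab4 -> Db4
F3 -> Bb2
D3 -> G2
G3 -> C3
Dbb3 -> Gbb2

Eb3 C#4 B#3 Db4 Bb2 G2 C3 Gbb2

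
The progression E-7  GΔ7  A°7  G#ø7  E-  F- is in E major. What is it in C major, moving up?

C-7 EbΔ7 F°7 Eø7 C- Db-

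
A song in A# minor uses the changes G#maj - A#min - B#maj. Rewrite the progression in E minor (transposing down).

A# minor down to E minor is an augmented fourth; each chord root moves by that interval while the quality stays the same.
G#maj: root G# down an augmented fourth → D, giving Dmaj.
A#min: root A# down an augmented fourth → E, giving Emin.
B#maj: root B# down an augmented fourth → F#, giving F#maj.

Dmaj Emin F#maj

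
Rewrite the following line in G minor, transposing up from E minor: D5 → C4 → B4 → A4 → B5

From E up to G is a minor third; apply that to each pitch.
D5 -> F5
C4 -> Eb4
B4 -> D5
A4 -> C5
B5 -> D6

F5 Eb4 D5 C5 D6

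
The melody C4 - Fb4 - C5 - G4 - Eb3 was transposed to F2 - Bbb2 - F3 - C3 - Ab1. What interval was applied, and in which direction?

Take the first pair: C4 → F2. C to F spans 12 letter names, so the interval is some kind of twelfth.
F2 to C4 is 19 semitones, which makes it a perfect twelfth; the second version is lower, so the direction is down.
Checking another pair — Eb3 → Ab1 — gives the same interval.

down a perfect twelfth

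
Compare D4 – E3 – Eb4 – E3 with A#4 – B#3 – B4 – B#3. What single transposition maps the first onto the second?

up an augmented fifth

From D4 to A#4 is 5 letter names — a fifth of some quality.
D4 to A#4 is 8 semitones, which makes it an augmented fifth; the second version is higher, so the direction is up.
Checking another pair — E3 → B#3 — gives the same interval.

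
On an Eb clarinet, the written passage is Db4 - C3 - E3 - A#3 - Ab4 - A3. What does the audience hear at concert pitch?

Fb4 Eb3 G3 C#4 Cb5 C4

Written C4 on the Eb clarinet sounds as Eb4, a minor third higher; apply that shift to every note.
Db4 → Fb4
C3 → Eb3
E3 → G3
A#3 → C#4
Ab4 → Cb5
A3 → C4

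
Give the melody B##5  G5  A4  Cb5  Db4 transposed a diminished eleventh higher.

E#7 Cb7 Db6 Fbb6 Gbb5

B##5 becomes E#7
G5 becomes Cb7
A4 becomes Db6
Cb5 becomes Fbb6
Db4 becomes Gbb5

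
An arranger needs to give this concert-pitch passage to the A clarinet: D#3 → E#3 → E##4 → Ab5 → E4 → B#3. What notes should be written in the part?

F#3 G#3 G##4 Cb6 G4 D#4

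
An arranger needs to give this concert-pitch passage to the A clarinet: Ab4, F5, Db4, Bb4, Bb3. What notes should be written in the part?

Written C4 sounds as A3 on the A clarinet, so concert pitches are written a minor third up.
Ab4 → Cb5
F5 → Ab5
Db4 → Fb4
Bb4 → Db5
Bb3 → Db4

Cb5 Ab5 Fb4 Db5 Db4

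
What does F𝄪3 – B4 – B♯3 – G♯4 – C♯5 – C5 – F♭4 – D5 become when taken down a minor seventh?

G##2 C#4 C##3 A#3 D#4 D4 Gb3 E4

F##3 -> G##2
B4 -> C#4
B#3 -> C##3
G#4 -> A#3
C#5 -> D#4
C5 -> D4
Fb4 -> Gb3
D5 -> E4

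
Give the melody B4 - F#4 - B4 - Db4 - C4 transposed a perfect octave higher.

B5 F#5 B5 Db5 C5

B4 up a perfect octave is B5.
F#4: an octave up reaches F, and 12 semitones makes it F#5.
B4 up a perfect octave is B5.
Db4: an octave up reaches D, and 12 semitones makes it Db5.
A perfect octave up from C4 gives C5.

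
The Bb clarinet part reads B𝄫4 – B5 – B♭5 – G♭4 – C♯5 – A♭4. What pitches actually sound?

Abb4 A5 Ab5 Fb4 B4 Gb4

Written C4 on the Bb clarinet sounds as Bb3, a major second lower; apply that shift to every note.
Bbb4 -> Abb4
B5 -> A5
Bb5 -> Ab5
Gb4 -> Fb4
C#5 -> B4
Ab4 -> Gb4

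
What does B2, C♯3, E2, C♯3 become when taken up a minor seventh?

A3 B3 D3 B3

B2 to A3
C#3 to B3
E2 to D3
C#3 to B3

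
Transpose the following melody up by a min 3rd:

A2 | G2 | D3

A2 → C3
G2 → Bb2
D3 → F3

C3 Bb2 F3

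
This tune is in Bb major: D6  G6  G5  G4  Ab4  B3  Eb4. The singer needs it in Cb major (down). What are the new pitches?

From Bb down to Cb is a major seventh; apply that to each pitch.
D6 gives Eb5
G6 gives Ab5
G5 gives Ab4
G4 gives Ab3
Ab4 gives Bbb3
B3 gives C3
Eb4 gives Fb3

Eb5 Ab5 Ab4 Ab3 Bbb3 C3 Fb3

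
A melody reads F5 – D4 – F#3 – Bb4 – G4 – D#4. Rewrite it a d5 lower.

A diminished fifth down from F5 gives B4.
A diminished fifth down from D4 gives G#3.
A diminished fifth down from F#3 gives B#2.
A diminished fifth down from Bb4 gives E4.
G4: a fifth down reaches C, and 6 semitones makes it C#4.
D#4 down a diminished fifth is G##3.

B4 G#3 B#2 E4 C#4 G##3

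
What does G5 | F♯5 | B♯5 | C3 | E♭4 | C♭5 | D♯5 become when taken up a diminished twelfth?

G5 up a diminished twelfth is Db7.
F#5 up a diminished twelfth is C7.
B#5 up a diminished twelfth is F#7.
A diminished twelfth up from C3 gives Gb4.
A diminished twelfth up from Eb4 gives Bbb5.
Cb5 up a diminished twelfth is Gbb6.
A diminished twelfth up from D#5 gives A6.

Db7 C7 F#7 Gb4 Bbb5 Gbb6 A6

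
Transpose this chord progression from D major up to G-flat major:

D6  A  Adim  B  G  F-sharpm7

Gb6 Db Dbdim Eb Cb Bbm7

D major up to G-flat major is a diminished fourth; each chord root moves by that interval while the quality stays the same.
D6: root D up a diminished fourth → Gb, giving Gb6.
A: root A up a diminished fourth → Db, giving Db.
Adim: root A up a diminished fourth → Db, giving Dbdim.
B: root B up a diminished fourth → Eb, giving Eb.
G: root G up a diminished fourth → Cb, giving Cb.
F-sharpm7: root F-sharp up a diminished fourth → Bb, giving Bbm7.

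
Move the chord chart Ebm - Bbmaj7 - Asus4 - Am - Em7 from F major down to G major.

Fm Cmaj7 Bsus4 Bm F#m7

F major down to G major is a minor seventh; each chord root moves by that interval while the quality stays the same.
Ebm: root Eb down a minor seventh → F, giving Fm.
Bbmaj7: root Bb down a minor seventh → C, giving Cmaj7.
Asus4: root A down a minor seventh → B, giving Bsus4.
Am: root A down a minor seventh → B, giving Bm.
Em7: root E down a minor seventh → F#, giving F#m7.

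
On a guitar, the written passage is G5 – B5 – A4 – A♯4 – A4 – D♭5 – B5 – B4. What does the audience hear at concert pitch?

Written C4 on the guitar sounds as C3, a perfect octave lower; apply that shift to every note.
G5 gives G4
B5 gives B4
A4 gives A3
A#4 gives A#3
A4 gives A3
Db5 gives Db4
B5 gives B4
B4 gives B3

G4 B4 A3 A#3 A3 Db4 B4 B3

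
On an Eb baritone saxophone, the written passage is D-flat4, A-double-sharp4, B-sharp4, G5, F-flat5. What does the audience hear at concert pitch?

Fb2 C##3 D#3 Bb3 Abb3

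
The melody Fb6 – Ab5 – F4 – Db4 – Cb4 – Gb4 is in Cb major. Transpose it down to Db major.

From Cb down to Db is a minor seventh; apply that to each pitch.
Fb6 becomes Gb5
Ab5 becomes Bb4
F4 becomes G3
Db4 becomes Eb3
Cb4 becomes Db3
Gb4 becomes Ab3

Gb5 Bb4 G3 Eb3 Db3 Ab3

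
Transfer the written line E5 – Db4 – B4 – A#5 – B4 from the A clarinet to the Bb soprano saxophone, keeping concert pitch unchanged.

D#5 C4 A#4 G##5 A#4

First find concert pitch: the A clarinet sounds a minor third below written, so E5 Db4 B4 A#5 B4 sounds C#5 Bb3 G#4 F##5 G#4.
Then write for Bb soprano saxophone: it sounds a major second below written, so the part must be a major second above concert.
C#5 → D#5
Bb3 → C4
G#4 → A#4
F##5 → G##5
G#4 → A#4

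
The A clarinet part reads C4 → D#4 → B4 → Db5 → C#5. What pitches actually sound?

A3 B#3 G#4 Bb4 A#4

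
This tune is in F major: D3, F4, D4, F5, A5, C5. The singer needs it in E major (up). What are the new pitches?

F major to E major up is a major seventh, so every note moves up by that interval.
D3 gives C#4
F4 gives E5
D4 gives C#5
F5 gives E6
A5 gives G#6
C5 gives B5

C#4 E5 C#5 E6 G#6 B5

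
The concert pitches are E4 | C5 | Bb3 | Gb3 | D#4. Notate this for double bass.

Written C4 sounds as C3 on the double bass, so concert pitches are written a perfect octave up.
E4 -> E5
C5 -> C6
Bb3 -> Bb4
Gb3 -> Gb4
D#4 -> D#5

E5 C6 Bb4 Gb4 D#5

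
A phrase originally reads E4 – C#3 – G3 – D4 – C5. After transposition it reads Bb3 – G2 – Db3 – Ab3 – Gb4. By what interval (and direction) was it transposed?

Take the first pair: E4 → Bb3. E to B spans 4 letter names, so the interval is some kind of fourth.
Bb3 to E4 is 6 semitones, which makes it an augmented fourth; the second version is lower, so the direction is down.
Checking another pair — C5 → Gb4 — gives the same interval.

down an augmented fourth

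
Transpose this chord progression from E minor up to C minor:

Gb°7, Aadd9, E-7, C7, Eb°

Ebb°7 Fadd9 C-7 Ab7 Cb°

E minor up to C minor is a minor sixth; each chord root moves by that interval while the quality stays the same.
Gb°7: root Gb up a minor sixth → Ebb, giving Ebb°7.
Aadd9: root A up a minor sixth → F, giving Fadd9.
E-7: root E up a minor sixth → C, giving C-7.
C7: root C up a minor sixth → Ab, giving Ab7.
Eb°: root Eb up a minor sixth → Cb, giving Cb°.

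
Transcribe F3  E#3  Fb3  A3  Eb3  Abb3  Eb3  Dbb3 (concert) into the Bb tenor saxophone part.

G4 F##4 Gb4 B4 F4 Bbb4 F4 Ebb4

The Bb tenor saxophone sounds a major ninth below written, so the written part must be a major ninth above concert — transpose each note up.
F3 gives G4
E#3 gives F##4
Fb3 gives Gb4
A3 gives B4
Eb3 gives F4
Abb3 gives Bbb4
Eb3 gives F4
Dbb3 gives Ebb4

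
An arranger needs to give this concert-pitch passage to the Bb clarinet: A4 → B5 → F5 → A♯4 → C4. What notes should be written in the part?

Written C4 sounds as Bb3 on the Bb clarinet, so concert pitches are written a major second up.
A4 gives B4
B5 gives C#6
F5 gives G5
A#4 gives B#4
C4 gives D4

B4 C#6 G5 B#4 D4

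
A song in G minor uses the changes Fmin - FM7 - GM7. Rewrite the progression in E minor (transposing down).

Dmin DM7 EM7

G minor down to E minor is a minor third; each chord root moves by that interval while the quality stays the same.
Fmin: root F down a minor third → D, giving Dmin.
FM7: root F down a minor third → D, giving DM7.
GM7: root G down a minor third → E, giving EM7.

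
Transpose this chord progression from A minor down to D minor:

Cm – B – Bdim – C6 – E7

Fm E Edim F6 A7

A minor down to D minor is a perfect fifth; each chord root moves by that interval while the quality stays the same.
Cm: root C down a perfect fifth → F, giving Fm.
B: root B down a perfect fifth → E, giving E.
Bdim: root B down a perfect fifth → E, giving Edim.
C6: root C down a perfect fifth → F, giving F6.
E7: root E down a perfect fifth → A, giving A7.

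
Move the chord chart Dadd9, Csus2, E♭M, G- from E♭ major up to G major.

F#add9 Esus2 GM B-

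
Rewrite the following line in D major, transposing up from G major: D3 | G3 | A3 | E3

A3 D4 E4 B3

G major to D major up is a perfect fifth, so every note moves up by that interval.
D3 becomes A3
G3 becomes D4
A3 becomes E4
E3 becomes B3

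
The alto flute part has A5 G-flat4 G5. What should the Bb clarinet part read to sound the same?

F#5 Eb4 E5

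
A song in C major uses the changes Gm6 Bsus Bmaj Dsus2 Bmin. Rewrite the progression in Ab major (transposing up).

C major up to Ab major is a minor sixth; each chord root moves by that interval while the quality stays the same.
Gm6: root G up a minor sixth → Eb, giving Ebm6.
Bsus: root B up a minor sixth → G, giving Gsus.
Bmaj: root B up a minor sixth → G, giving Gmaj.
Dsus2: root D up a minor sixth → Bb, giving Bbsus2.
Bmin: root B up a minor sixth → G, giving Gmin.

Ebm6 Gsus Gmaj Bbsus2 Gmin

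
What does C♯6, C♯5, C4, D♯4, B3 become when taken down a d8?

A diminished octave down from C#6 gives C##5.
C#5: an octave down reaches C, and 11 semitones makes it C##4.
C4 down a diminished octave is C#3.
D#4 down a diminished octave is D##3.
A diminished octave down from B3 gives B#2.

C##5 C##4 C#3 D##3 B#2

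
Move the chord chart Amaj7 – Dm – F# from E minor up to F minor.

E minor up to F minor is a minor second; each chord root moves by that interval while the quality stays the same.
Amaj7: root A up a minor second → Bb, giving Bbmaj7.
Dm: root D up a minor second → Eb, giving Ebm.
F#: root F# up a minor second → G, giving G.

Bbmaj7 Ebm G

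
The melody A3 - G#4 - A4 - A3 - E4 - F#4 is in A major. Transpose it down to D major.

D3 C#4 D4 D3 A3 B3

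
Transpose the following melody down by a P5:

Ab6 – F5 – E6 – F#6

Db6 Bb4 A5 B5

Ab6 down a perfect fifth is Db6.
A perfect fifth down from F5 gives Bb4.
E6: a fifth down reaches A, and 7 semitones makes it A5.
F#6 down a perfect fifth is B5.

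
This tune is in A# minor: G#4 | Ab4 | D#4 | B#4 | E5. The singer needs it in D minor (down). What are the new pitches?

A# minor to D minor down is an augmented fifth, so every note moves down by that interval.
G#4 gives C4
Ab4 gives Dbb4
D#4 gives G3
B#4 gives E4
E5 gives Ab4

C4 Dbb4 G3 E4 Ab4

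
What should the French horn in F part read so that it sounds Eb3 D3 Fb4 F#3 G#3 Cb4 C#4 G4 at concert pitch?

Written C4 sounds as F3 on the French horn in F, so concert pitches are written a perfect fifth up.
Eb3 gives Bb3
D3 gives A3
Fb4 gives Cb5
F#3 gives C#4
G#3 gives D#4
Cb4 gives Gb4
C#4 gives G#4
G4 gives D5

Bb3 A3 Cb5 C#4 D#4 Gb4 G#4 D5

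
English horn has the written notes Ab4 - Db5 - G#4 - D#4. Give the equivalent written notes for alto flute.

Gb4 Cb5 F#4 C#4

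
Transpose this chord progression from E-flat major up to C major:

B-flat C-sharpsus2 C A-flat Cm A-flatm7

G A#sus2 A F Am Fm7

E-flat major up to C major is a major sixth; each chord root moves by that interval while the quality stays the same.
B-flat: root B-flat up a major sixth → G, giving G.
C-sharpsus2: root C-sharp up a major sixth → A#, giving A#sus2.
C: root C up a major sixth → A, giving A.
A-flat: root A-flat up a major sixth → F, giving F.
Cm: root C up a major sixth → A, giving Am.
A-flatm7: root A-flat up a major sixth → F, giving Fm7.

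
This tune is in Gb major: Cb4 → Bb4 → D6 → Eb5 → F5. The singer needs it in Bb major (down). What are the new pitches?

Eb3 D4 F#5 G4 A4

Gb major to Bb major down is a minor sixth, so every note moves down by that interval.
Cb4 gives Eb3
Bb4 gives D4
D6 gives F#5
Eb5 gives G4
F5 gives A4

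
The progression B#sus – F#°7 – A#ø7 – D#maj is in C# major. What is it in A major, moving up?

C# major up to A major is a minor sixth; each chord root moves by that interval while the quality stays the same.
B#sus: root B# up a minor sixth → G#, giving G#sus.
F#°7: root F# up a minor sixth → D, giving D°7.
A#ø7: root A# up a minor sixth → F#, giving F#ø7.
D#maj: root D# up a minor sixth → B, giving Bmaj.

G#sus D°7 F#ø7 Bmaj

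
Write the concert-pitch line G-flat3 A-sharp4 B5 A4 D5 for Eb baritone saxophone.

The Eb baritone saxophone sounds a major thirteenth below written, so the written part must be a major thirteenth above concert — transpose each note up.
Gb3 to Eb5
A#4 to F##6
B5 to G#7
A4 to F#6
D5 to B6

Eb5 F##6 G#7 F#6 B6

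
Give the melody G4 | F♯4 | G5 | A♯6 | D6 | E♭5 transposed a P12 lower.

C3 B2 C4 D#5 G4 Ab3

G4 down a perfect twelfth is C3.
F#4: a twelfth down reaches B, and 19 semitones makes it B2.
G5 down a perfect twelfth is C4.
A#6: a twelfth down reaches D, and 19 semitones makes it D#5.
A perfect twelfth down from D6 gives G4.
Eb5: a twelfth down reaches A, and 19 semitones makes it Ab3.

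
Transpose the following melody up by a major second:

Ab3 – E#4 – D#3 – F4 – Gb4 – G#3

Ab3 up a major second is Bb3.
E#4 up a major second is F##4.
D#3 up a major second is E#3.
A major second up from F4 gives G4.
Gb4: a second up reaches A, and 2 semitones makes it Ab4.
G#3 up a major second is A#3.

Bb3 F##4 E#3 G4 Ab4 A#3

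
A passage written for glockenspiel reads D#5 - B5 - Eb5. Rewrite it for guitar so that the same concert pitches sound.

First find concert pitch: the glockenspiel sounds a perfect fifteenth above written, so D#5 B5 Eb5 sounds D#7 B7 Eb7.
Then write for guitar: it sounds a perfect octave below written, so the part must be a perfect octave above concert.
D#7 → D#8
B7 → B8
Eb7 → Eb8

D#8 B8 Eb8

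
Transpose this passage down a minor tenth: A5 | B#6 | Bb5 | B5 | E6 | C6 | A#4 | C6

A5 down a minor tenth is F#4.
B#6 down a minor tenth is G##5.
A minor tenth down from Bb5 gives G4.
A minor tenth down from B5 gives G#4.
E6 down a minor tenth is C#5.
C6 down a minor tenth is A4.
A#4: a tenth down reaches F, and 15 semitones makes it F##3.
C6 down a minor tenth is A4.

F#4 G##5 G4 G#4 C#5 A4 F##3 A4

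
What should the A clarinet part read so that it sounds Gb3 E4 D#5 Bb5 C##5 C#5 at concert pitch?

Bbb3 G4 F#5 Db6 E#5 E5

The A clarinet sounds a minor third below written, so the written part must be a minor third above concert — transpose each note up.
Gb3 becomes Bbb3
E4 becomes G4
D#5 becomes F#5
Bb5 becomes Db6
C##5 becomes E#5
C#5 becomes E5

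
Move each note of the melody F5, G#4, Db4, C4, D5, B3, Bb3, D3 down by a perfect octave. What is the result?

A perfect octave down from F5 gives F4.
G#4 down a perfect octave is G#3.
Db4: an octave down reaches D, and 12 semitones makes it Db3.
C4: an octave down reaches C, and 12 semitones makes it C3.
D5 down a perfect octave is D4.
B3: an octave down reaches B, and 12 semitones makes it B2.
A perfect octave down from Bb3 gives Bb2.
A perfect octave down from D3 gives D2.

F4 G#3 Db3 C3 D4 B2 Bb2 D2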